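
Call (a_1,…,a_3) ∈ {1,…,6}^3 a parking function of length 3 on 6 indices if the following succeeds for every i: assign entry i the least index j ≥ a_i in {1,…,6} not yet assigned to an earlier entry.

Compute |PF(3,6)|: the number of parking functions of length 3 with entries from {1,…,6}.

#PF = (6+1−3)·(6+1)^{3−1} = 4 · 49 = 196 (Konheim–Weiss)
E.g. (5,4,6) → sorted (4,5,6): b_i ≤ 3+i ∀i, a PF.

196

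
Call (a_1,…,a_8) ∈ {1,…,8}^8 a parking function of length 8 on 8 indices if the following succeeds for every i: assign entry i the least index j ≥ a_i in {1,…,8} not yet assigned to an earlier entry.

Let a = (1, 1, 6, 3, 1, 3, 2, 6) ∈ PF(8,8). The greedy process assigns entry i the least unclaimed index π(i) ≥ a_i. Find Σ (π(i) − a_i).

13

Σπ(i) = 1+…+8 = 36; Σa = 1+1+6+3+1+3+2+6 = 23; disp = 36−23 = 13.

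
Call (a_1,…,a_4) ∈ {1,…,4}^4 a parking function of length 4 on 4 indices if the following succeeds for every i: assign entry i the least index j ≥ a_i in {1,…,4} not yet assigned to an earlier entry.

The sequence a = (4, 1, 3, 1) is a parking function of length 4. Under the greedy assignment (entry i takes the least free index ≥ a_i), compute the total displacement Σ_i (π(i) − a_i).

1

Σπ = 4·5/2 = 10 (π permutes [4]); Σa = 4+1+3+1 = 9; disp = 10−9 = 1.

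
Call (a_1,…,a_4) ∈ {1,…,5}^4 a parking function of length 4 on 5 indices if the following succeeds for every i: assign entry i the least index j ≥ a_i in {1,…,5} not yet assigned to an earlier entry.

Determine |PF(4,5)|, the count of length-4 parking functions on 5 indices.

432

|PF| = (6−4)·6^(4−1) = 2·216 = 432
Example (1,4,3,3) → sorted (1,3,3,4): b_i ≤ 1+i ∀i, a PF.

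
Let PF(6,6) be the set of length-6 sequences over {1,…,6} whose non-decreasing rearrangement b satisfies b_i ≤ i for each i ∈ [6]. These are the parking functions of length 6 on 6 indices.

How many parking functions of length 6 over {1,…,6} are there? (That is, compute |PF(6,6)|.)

|PF| = (6+1−6)·(6+1)^{6−1} = 1×16807 = 16807 (Pollak)
One tuple (5,2,4,1,2,4) → sorted (1,2,2,4,4,5): b_i ≤ i ∀i, a PF.

16807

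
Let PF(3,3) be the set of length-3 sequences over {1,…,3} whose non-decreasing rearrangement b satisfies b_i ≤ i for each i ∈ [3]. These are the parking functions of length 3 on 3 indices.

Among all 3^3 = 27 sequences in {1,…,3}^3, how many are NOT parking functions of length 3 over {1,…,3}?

11

|PF(3,3)| = (4−3)·4^(3−1) = 1 · 16 = 16 (Pollak)
One tuple (3,3,3) → sorted (3,3,3): b_1=3>1, not a PF.
3^3 − 16 = 27 − 16 = 11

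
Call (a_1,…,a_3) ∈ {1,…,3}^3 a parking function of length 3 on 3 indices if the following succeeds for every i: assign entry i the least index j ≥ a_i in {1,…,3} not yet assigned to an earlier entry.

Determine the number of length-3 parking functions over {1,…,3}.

16

|PF(3,3)| = (4−3)·4^(3−1) = 1×16 = 16 (Konheim–Weiss)
E.g. (2,2,1) → sorted (1,2,2): b_i ≤ i ∀i, a PF.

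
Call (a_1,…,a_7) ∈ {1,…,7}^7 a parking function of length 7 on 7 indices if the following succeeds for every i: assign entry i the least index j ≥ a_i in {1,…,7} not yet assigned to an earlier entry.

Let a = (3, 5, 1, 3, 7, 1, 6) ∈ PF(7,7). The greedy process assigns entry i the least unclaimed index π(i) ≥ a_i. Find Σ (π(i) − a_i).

2

Σπ = 28 ({1..7} each once); Σa = 3+5+1+3+7+1+6 = 26; disp = 28−26 = 2.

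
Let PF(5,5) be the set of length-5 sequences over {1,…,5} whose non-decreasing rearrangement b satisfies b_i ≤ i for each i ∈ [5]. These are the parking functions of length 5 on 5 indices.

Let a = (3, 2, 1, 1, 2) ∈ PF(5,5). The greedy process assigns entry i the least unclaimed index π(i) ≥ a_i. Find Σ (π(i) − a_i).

Σπ = 15 ({1..5} each once); Σa = 3+2+1+1+2 = 9; disp = 15−9 = 6.

6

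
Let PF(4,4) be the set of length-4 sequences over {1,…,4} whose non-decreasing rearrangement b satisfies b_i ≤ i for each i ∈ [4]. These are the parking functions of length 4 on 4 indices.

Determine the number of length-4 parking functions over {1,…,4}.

125

|PF| = (4−4+1)·(4+1)^(4−1) = 1·125 = 125 (Konheim–Weiss)
Check (4,1,2,2) → sorted (1,2,2,4): b_i ≤ i ∀i, a PF.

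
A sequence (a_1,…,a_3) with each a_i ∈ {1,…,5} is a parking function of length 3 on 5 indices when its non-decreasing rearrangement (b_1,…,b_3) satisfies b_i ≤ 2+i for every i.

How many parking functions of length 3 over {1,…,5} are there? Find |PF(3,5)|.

|PF| = 3·6^2 = 3·36 = 108 [KW]
Check (5,1,3) → sorted (1,3,5): b_i ≤ 2+i ∀i, a PF.

108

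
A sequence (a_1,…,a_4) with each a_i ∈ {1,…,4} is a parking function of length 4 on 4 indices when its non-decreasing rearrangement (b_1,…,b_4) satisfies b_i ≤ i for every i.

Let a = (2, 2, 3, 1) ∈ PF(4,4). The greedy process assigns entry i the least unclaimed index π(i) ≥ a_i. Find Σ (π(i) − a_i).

2

Σπ = 4·5/2 = 10 (π permutes [4]); Σa = 2+2+3+1 = 8; disp = 10−8 = 2.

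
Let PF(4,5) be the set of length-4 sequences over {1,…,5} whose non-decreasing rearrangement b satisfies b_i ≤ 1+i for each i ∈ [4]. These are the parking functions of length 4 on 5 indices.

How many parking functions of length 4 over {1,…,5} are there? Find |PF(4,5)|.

432

#PF = (6−4)·6^(4−1) = 2·216 = 432
Example (4,3,2,3) → sorted (2,3,3,4): b_i ≤ 1+i ∀i, a PF.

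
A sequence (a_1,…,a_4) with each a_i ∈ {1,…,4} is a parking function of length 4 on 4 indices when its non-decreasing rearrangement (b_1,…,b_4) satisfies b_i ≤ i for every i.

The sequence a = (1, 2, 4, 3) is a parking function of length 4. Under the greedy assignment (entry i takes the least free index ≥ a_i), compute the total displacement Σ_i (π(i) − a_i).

0

Σπ = 10 ({1..4} each once); Σa = 1+2+4+3 = 10; disp = 10−10 = 0.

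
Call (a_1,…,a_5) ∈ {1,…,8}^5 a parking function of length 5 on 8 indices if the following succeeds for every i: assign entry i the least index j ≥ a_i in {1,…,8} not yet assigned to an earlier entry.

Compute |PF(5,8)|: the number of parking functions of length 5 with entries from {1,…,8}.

26244

#PF = (8−5+1)·(8+1)^(5−1) = 4×6561 = 26244
Example (8,6,3,6,1) → sorted (1,3,6,6,8): b_i ≤ 3+i ∀i, a PF.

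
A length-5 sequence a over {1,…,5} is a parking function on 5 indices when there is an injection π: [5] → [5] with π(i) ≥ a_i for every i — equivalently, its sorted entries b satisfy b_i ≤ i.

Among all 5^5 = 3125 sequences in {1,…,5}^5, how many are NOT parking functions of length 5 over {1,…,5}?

#PF = 1·6^4 = 1×1296 = 1296 (Konheim–Weiss)
Example (1,5,1,5,4) → sorted (1,1,4,5,5): b_3=4>3, not a PF.
5^5 − 1296 = 3125 − 1296 = 1829

1829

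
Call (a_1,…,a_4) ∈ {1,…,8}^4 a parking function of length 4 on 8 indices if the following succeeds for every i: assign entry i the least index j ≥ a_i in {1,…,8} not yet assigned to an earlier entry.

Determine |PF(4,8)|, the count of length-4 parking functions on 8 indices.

#PF = (8+1−4)·(8+1)^{4−1} = 5 · 729 = 3645 (Pollak)
Example (2,3,5,6) → sorted (2,3,5,6): b_i ≤ 4+i ∀i, a PF.

3645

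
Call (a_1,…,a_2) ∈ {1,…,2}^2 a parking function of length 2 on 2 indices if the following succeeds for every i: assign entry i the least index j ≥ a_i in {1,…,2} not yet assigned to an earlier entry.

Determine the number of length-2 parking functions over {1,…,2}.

Count = (3−2)·3^(2−1) = 1 · 3 = 3
One tuple (1,2) → sorted (1,2): b_i ≤ i ∀i, a PF.

3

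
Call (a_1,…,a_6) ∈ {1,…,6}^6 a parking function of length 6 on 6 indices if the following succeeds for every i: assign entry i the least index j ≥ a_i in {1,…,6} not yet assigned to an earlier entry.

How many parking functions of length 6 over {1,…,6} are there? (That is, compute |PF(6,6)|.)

|PF| = (6+1−6)·(6+1)^{6−1} = 1·16807 = 16807 [KW]
E.g. (5,1,1,2,4,5) → sorted (1,1,2,4,5,5): b_i ≤ i ∀i, a PF.

16807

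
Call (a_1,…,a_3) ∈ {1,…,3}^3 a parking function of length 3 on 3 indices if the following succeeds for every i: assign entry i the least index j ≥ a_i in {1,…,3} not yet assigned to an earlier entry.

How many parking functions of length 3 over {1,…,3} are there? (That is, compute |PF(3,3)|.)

|PF| = 1·4^2 = 1 · 16 = 16 (Konheim–Weiss)
E.g. (3,2,1) → sorted (1,2,3): b_i ≤ i ∀i, a PF.

16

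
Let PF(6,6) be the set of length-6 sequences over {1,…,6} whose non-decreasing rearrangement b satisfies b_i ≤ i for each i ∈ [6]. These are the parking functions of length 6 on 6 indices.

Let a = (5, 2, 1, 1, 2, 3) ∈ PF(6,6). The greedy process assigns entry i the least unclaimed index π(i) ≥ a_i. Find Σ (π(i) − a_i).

Σπ = 6·7/2 = 21 (π permutes [6]); Σa = 5+2+1+1+2+3 = 14; disp = 21−14 = 7.

7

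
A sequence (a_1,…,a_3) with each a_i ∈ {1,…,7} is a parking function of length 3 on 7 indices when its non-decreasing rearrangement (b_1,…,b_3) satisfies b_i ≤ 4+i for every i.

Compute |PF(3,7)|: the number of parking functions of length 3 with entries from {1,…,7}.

|PF| = (7−3+1)·(7+1)^(3−1) = 5×64 = 320 (Konheim–Weiss)
Check (5,3,7) → sorted (3,5,7): b_i ≤ 4+i ∀i, a PF.

320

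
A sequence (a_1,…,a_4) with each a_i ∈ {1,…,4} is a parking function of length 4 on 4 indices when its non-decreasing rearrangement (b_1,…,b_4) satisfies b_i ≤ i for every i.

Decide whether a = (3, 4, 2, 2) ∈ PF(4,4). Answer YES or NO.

NO

Rearranged: b = (2, 2, 3, 4).
  b_1=2 > 1
  fails at i=1 ⇒ NO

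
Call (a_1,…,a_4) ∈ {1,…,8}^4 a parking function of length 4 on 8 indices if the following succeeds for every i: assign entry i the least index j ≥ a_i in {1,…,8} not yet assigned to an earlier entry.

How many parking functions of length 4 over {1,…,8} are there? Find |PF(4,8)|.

|PF| = (8−4+1)·(8+1)^(4−1) = 5 · 729 = 3645 (Konheim–Weiss)
E.g. (4,5,4,5) → sorted (4,4,5,5): b_i ≤ 4+i ∀i, a PF.

3645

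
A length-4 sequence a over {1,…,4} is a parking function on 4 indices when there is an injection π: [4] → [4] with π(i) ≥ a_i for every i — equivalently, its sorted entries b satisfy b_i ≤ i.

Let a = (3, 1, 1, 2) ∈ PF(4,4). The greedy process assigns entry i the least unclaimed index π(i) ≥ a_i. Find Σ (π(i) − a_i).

Σπ(i) = 1+…+4 = 10; Σa = 3+1+1+2 = 7; disp = 10−7 = 3.

3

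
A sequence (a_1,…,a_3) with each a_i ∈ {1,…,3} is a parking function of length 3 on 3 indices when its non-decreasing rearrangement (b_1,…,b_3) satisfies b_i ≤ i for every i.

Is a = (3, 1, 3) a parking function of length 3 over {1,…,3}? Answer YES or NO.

NO

Order a: b = (1, 3, 3).
  b_1=1 ≤ 1
  b_2=3 > 2
  fails at i=2 ⇒ NO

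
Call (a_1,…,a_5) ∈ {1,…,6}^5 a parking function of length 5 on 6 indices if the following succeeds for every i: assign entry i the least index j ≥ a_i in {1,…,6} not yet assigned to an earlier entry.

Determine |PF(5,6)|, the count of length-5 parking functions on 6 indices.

4802

Count = 2·7^4 = 2·2401 = 4802 (Konheim–Weiss)
Example (3,2,4,3,5) → sorted (2,3,3,4,5): b_i ≤ 1+i ∀i, a PF.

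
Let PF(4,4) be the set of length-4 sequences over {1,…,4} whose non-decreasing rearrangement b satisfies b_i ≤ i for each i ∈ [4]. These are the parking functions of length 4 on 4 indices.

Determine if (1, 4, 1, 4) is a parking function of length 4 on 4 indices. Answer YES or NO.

NO

Sorted: b = (1, 1, 4, 4).
  b_1=1 ≤ 1
  b_2=1 ≤ 2
  b_3=4 > 3
  fails at i=3 ⇒ NO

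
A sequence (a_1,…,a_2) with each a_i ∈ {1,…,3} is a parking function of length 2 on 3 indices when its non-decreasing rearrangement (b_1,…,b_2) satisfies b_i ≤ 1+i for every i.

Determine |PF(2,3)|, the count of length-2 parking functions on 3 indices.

|PF| = 2·4^1 = 2 · 4 = 8 (Konheim–Weiss)
E.g. (1,2) → sorted (1,2): b_i ≤ 1+i ∀i, a PF.

8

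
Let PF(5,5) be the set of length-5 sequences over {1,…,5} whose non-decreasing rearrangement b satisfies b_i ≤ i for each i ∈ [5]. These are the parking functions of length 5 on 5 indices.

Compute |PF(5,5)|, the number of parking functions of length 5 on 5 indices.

1296

Count = 1·6^4 = 1·1296 = 1296
Example (2,5,4,3,1) → sorted (1,2,3,4,5): b_i ≤ i ∀i, a PF.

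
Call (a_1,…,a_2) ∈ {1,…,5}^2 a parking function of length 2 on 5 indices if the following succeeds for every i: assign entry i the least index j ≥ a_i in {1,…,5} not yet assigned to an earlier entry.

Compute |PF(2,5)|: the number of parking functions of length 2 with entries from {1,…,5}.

Count = 4·6^1 = 4×6 = 24
One tuple (4,1) → sorted (1,4): b_i ≤ 3+i ∀i, a PF.

24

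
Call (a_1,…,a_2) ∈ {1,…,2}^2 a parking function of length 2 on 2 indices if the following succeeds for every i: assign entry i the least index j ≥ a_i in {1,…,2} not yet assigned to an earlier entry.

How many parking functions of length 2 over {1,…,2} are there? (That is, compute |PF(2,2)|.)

3

#PF = 1·3^1 = 1×3 = 3 (Pollak)
One tuple (1,2) → sorted (1,2): b_i ≤ i ∀i, a PF.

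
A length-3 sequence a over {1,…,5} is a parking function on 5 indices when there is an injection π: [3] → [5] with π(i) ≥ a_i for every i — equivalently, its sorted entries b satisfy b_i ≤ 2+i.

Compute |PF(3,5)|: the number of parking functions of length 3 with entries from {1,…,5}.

108

|PF(3,5)| = (5+1−3)·(5+1)^{3−1} = 3 · 36 = 108 [KW]
Check (5,1,1) → sorted (1,1,5): b_i ≤ 2+i ∀i, a PF.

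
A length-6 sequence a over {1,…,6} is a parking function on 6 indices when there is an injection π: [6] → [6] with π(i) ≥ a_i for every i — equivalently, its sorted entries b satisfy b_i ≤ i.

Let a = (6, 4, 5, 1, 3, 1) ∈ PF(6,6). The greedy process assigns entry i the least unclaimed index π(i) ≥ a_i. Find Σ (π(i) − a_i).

1

Σπ = 21 ({1..6} each once); Σa = 6+4+5+1+3+1 = 20; disp = 21−20 = 1.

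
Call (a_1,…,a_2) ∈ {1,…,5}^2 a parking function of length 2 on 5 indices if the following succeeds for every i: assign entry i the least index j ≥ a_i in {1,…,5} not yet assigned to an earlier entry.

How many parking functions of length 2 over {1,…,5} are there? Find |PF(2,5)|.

|PF(2,5)| = (6−2)·6^(2−1) = 4·6 = 24
E.g. (2,5) → sorted (2,5): b_i ≤ 3+i ∀i, a PF.

24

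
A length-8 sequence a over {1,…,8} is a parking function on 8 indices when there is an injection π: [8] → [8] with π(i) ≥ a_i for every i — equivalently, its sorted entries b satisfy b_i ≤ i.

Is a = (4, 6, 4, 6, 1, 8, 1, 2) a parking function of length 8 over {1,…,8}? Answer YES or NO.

Rearranged: b = (1, 1, 2, 4, 4, 6, 6, 8).
  b_1=1 ≤ 1
  b_2=1 ≤ 2
  b_3=2 ≤ 3
  b_4=4 ≤ 4
  b_5=4 ≤ 5
  b_6=6 ≤ 6
  b_7=6 ≤ 7
  b_8=8 ≤ 8
All bounds hold ⇒ YES

YES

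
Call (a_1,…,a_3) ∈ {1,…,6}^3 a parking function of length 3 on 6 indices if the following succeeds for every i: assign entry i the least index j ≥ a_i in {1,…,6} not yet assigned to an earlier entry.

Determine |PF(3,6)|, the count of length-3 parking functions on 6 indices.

#PF = 4·7^2 = 4×49 = 196 (Konheim–Weiss)
Check (3,5,1) → sorted (1,3,5): b_i ≤ 3+i ∀i, a PF.

196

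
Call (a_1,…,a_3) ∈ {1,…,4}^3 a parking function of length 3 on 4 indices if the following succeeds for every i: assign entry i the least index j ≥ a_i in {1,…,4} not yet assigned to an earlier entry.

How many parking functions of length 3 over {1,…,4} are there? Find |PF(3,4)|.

50

Count = (4+1−3)·(4+1)^{3−1} = 2·25 = 50 (Konheim–Weiss)
One tuple (1,4,1) → sorted (1,1,4): b_i ≤ 1+i ∀i, a PF.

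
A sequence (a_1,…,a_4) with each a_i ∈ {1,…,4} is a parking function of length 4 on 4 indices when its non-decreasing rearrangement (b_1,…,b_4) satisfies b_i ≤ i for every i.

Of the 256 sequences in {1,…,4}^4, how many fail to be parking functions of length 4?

131

#PF = (5−4)·5^(4−1) = 1×125 = 125 (Pollak)
Check (4,4,4,3) → sorted (3,4,4,4): b_1=3>1, not a PF.
Total 256; non-PF = 256−125 = 131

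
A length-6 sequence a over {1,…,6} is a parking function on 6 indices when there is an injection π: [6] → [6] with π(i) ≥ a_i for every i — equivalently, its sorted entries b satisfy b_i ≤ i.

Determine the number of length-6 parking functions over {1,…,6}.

#PF = 1·7^5 = 1 · 16807 = 16807 (Pollak)
E.g. (5,6,4,2,1,2) → sorted (1,2,2,4,5,6): b_i ≤ i ∀i, a PF.

16807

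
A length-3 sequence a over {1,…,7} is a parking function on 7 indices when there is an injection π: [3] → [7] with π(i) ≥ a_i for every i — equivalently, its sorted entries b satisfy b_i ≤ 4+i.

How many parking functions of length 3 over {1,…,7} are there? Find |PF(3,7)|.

Count = 5·8^2 = 5×64 = 320 [KW]
Example (1,5,3) → sorted (1,3,5): b_i ≤ 4+i ∀i, a PF.

320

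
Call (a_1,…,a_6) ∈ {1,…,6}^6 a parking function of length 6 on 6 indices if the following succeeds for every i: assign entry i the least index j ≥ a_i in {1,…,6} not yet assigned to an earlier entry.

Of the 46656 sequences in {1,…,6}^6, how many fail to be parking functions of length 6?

#PF = (6−6+1)·(6+1)^(6−1) = 1×16807 = 16807 (Konheim–Weiss)
E.g. (2,3,5,6,5,2) → sorted (2,2,3,5,5,6): b_1=2>1, not a PF.
6^6 − 16807 = 46656 − 16807 = 29849

29849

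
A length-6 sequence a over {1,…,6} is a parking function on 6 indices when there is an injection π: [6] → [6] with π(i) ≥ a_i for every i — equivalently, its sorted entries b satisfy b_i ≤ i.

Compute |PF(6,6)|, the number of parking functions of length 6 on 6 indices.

16807

|PF| = (6+1−6)·(6+1)^{6−1} = 1·16807 = 16807 (Konheim–Weiss)
Example (2,2,3,1,2,6) → sorted (1,2,2,2,3,6): b_i ≤ i ∀i, a PF.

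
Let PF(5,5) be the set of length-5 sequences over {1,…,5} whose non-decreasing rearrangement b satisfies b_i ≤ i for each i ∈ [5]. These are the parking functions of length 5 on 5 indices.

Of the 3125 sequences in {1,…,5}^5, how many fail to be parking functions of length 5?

1829

|PF(5,5)| = (5−5+1)·(5+1)^(5−1) = 1 · 1296 = 1296 [KW]
Check (4,5,5,4,1) → sorted (1,4,4,5,5): b_2=4>2, not a PF.
Total 3125; non-PF = 3125−1296 = 1829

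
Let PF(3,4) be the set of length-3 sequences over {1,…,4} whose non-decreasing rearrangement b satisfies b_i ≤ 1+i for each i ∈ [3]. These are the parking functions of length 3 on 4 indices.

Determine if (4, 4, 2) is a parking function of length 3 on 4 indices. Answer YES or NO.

NO

Sorted: b = (2, 4, 4).
  b_1=2 ≤ 2
  b_2=4 > 3
  fails at i=2 ⇒ NO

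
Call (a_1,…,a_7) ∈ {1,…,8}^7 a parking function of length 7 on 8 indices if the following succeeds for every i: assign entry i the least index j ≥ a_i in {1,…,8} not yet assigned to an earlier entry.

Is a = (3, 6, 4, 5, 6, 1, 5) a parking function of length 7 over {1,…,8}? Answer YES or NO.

Order a: b = (1, 3, 4, 5, 5, 6, 6).
  b_1=1 ≤ 2
  b_2=3 ≤ 3
  b_3=4 ≤ 4
  b_4=5 ≤ 5
  b_5=5 ≤ 6
  b_6=6 ≤ 7
  b_7=6 ≤ 8
All bounds hold ⇒ YES

YES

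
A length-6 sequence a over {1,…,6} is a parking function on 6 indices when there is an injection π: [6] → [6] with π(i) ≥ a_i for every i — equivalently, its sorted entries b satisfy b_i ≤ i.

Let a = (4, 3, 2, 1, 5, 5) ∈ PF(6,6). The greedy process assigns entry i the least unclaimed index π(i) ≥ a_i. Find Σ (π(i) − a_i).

Σπ(i) = 1+…+6 = 21; Σa = 4+3+2+1+5+5 = 20; disp = 21−20 = 1.

1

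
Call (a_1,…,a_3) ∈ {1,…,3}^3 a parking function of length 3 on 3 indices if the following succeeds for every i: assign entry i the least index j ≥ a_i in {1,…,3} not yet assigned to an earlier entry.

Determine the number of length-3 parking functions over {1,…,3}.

16

Count = 1·4^2 = 1·16 = 16 (Pollak)
Example (3,2,1) → sorted (1,2,3): b_i ≤ i ∀i, a PF.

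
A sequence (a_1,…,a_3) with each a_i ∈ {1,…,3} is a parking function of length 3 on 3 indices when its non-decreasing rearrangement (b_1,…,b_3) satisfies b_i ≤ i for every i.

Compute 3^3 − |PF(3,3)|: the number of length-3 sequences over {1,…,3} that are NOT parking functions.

#PF = (3+1−3)·(3+1)^{3−1} = 1 · 16 = 16 (Konheim–Weiss)
E.g. (2,3,2) → sorted (2,2,3): b_1=2>1, not a PF.
3^3 − 16 = 27 − 16 = 11

11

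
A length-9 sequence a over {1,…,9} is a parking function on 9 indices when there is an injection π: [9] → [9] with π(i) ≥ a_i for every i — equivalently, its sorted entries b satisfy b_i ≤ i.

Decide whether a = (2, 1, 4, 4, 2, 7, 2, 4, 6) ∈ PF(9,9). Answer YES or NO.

YES

Rearranged: b = (1, 2, 2, 2, 4, 4, 4, 6, 7).
  b_1=1 ≤ 1
  b_2=2 ≤ 2
  b_3=2 ≤ 3
  b_4=2 ≤ 4
  b_5=4 ≤ 5
  b_6=4 ≤ 6
  b_7=4 ≤ 7
  b_8=6 ≤ 8
  b_9=7 ≤ 9
All bounds hold ⇒ YES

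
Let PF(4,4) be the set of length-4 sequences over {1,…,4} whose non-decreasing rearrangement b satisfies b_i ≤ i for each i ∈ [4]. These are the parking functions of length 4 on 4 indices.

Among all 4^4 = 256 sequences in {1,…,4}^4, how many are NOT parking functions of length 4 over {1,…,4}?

#PF = (4+1−4)·(4+1)^{4−1} = 1×125 = 125 [KW]
Example (3,4,3,2) → sorted (2,3,3,4): b_1=2>1, not a PF.
Total 256; non-PF = 256−125 = 131

131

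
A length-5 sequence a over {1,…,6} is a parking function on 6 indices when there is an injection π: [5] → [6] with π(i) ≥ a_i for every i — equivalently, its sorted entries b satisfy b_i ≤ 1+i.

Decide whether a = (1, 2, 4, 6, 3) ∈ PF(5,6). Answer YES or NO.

YES

Order a: b = (1, 2, 3, 4, 6).
  b_1=1 ≤ 2
  b_2=2 ≤ 3
  b_3=3 ≤ 4
  b_4=4 ≤ 5
  b_5=6 ≤ 6
All bounds hold ⇒ YES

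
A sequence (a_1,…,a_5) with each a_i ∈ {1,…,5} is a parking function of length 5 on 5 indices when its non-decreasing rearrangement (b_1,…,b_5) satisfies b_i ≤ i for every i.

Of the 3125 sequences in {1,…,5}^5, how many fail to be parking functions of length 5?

1829

|PF(5,5)| = (5+1−5)·(5+1)^{5−1} = 1·1296 = 1296 (Konheim–Weiss)
E.g. (3,4,3,4,4) → sorted (3,3,4,4,4): b_1=3>1, not a PF.
So 3125 − 1296 = 1829 fail.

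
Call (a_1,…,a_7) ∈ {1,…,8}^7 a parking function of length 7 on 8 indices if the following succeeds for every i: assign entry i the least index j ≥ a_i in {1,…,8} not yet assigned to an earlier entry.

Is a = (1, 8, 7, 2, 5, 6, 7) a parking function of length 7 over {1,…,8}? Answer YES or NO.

NO

Rearranged: b = (1, 2, 5, 6, 7, 7, 8).
  b_1=1 ≤ 2
  b_2=2 ≤ 3
  b_3=5 > 4
  fails at i=3 ⇒ NO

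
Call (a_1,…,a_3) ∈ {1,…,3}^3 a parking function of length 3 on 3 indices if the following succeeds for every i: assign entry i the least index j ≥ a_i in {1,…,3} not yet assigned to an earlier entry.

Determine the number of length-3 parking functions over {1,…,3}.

|PF| = 1·4^2 = 1 · 16 = 16 [KW]
One tuple (3,1,1) → sorted (1,1,3): b_i ≤ i ∀i, a PF.

16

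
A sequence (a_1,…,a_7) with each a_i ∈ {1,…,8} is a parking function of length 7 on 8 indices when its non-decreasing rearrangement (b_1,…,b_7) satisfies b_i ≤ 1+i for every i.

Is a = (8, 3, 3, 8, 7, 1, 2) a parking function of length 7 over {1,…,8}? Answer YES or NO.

NO

Sorted: b = (1, 2, 3, 3, 7, 8, 8).
  b_1=1 ≤ 2
  b_2=2 ≤ 3
  b_3=3 ≤ 4
  b_4=3 ≤ 5
  b_5=7 > 6
  fails at i=5 ⇒ NO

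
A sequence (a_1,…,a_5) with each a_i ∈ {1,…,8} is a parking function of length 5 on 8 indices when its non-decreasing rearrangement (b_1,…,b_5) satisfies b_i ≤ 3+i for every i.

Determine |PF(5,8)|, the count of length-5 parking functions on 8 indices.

#PF = (9−5)·9^(5−1) = 4×6561 = 26244 (Konheim–Weiss)
Check (1,5,3,3,4) → sorted (1,3,3,4,5): b_i ≤ 3+i ∀i, a PF.

26244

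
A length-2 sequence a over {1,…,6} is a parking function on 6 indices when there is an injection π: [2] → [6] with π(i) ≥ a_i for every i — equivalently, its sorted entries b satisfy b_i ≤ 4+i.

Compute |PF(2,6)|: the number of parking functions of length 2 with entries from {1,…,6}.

35

Count = 5·7^1 = 5 · 7 = 35
One tuple (3,3) → sorted (3,3): b_i ≤ 4+i ∀i, a PF.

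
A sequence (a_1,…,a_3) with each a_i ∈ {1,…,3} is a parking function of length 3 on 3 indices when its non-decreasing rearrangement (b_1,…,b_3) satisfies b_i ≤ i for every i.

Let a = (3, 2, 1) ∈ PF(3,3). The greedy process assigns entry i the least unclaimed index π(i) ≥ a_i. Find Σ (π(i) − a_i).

Σπ = 6 ({1..3} each once); Σa = 3+2+1 = 6; disp = 6−6 = 0.

0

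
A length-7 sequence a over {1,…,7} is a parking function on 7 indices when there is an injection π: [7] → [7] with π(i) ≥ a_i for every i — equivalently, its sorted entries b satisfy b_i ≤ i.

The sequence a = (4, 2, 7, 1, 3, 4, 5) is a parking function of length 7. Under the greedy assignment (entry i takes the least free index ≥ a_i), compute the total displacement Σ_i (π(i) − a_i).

Σπ = 7·8/2 = 28 (π permutes [7]); Σa = 4+2+7+1+3+4+5 = 26; disp = 28−26 = 2.

2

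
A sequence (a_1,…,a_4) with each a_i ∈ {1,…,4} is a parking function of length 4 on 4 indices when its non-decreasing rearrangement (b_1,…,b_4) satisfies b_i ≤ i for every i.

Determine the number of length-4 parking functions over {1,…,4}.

|PF(4,4)| = (4−4+1)·(4+1)^(4−1) = 1·125 = 125
E.g. (1,1,1,2) → sorted (1,1,1,2): b_i ≤ i ∀i, a PF.

125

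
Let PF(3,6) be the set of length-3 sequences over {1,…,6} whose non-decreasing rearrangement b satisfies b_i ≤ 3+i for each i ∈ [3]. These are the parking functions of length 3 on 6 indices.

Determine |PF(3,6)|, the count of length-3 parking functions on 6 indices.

Count = (6+1−3)·(6+1)^{3−1} = 4×49 = 196 (Konheim–Weiss)
E.g. (4,5,3) → sorted (3,4,5): b_i ≤ 3+i ∀i, a PF.

196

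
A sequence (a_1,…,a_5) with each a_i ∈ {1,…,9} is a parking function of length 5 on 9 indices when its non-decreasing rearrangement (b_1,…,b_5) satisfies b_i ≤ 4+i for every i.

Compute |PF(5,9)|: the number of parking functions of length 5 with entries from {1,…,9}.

|PF(5,9)| = (10−5)·10^(5−1) = 5 · 10000 = 50000 [KW]
E.g. (2,7,8,9,6) → sorted (2,6,7,8,9): b_i ≤ 4+i ∀i, a PF.

50000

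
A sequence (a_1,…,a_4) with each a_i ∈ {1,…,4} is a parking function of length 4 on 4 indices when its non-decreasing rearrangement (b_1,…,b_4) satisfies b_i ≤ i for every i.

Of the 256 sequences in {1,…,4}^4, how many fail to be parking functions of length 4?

Count = (5−4)·5^(4−1) = 1 · 125 = 125 (Pollak)
Example (4,3,4,2) → sorted (2,3,4,4): b_1=2>1, not a PF.
Total 256; non-PF = 256−125 = 131

131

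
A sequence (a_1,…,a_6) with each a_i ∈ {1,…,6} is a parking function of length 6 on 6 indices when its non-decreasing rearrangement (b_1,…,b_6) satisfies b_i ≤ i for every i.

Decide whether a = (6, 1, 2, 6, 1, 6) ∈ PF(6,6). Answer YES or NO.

NO

Sorted: b = (1, 1, 2, 6, 6, 6).
  b_1=1 ≤ 1
  b_2=1 ≤ 2
  b_3=2 ≤ 3
  b_4=6 > 4
  fails at i=4 ⇒ NO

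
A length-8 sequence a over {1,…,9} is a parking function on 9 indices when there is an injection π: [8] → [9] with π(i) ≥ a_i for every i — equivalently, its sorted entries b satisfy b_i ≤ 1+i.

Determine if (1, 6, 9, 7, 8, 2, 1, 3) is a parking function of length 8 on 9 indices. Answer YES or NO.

YES

Rearranged: b = (1, 1, 2, 3, 6, 7, 8, 9).
  b_1=1 ≤ 2
  b_2=1 ≤ 3
  b_3=2 ≤ 4
  b_4=3 ≤ 5
  b_5=6 ≤ 6
  b_6=7 ≤ 7
  b_7=8 ≤ 8
  b_8=9 ≤ 9
All bounds hold ⇒ YES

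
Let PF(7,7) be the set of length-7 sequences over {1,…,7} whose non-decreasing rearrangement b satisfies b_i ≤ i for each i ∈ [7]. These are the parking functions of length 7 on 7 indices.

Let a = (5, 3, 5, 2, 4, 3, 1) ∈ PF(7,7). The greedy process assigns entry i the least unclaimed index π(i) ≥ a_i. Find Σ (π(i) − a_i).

Σπ(i) = 1+…+7 = 28; Σa = 5+3+5+2+4+3+1 = 23; disp = 28−23 = 5.

5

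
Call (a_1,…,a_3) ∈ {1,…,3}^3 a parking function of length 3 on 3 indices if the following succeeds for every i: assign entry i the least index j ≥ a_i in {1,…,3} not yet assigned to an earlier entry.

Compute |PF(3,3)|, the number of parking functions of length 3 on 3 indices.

|PF(3,3)| = (3+1−3)·(3+1)^{3−1} = 1 · 16 = 16 (Pollak)
E.g. (1,2,1) → sorted (1,1,2): b_i ≤ i ∀i, a PF.

16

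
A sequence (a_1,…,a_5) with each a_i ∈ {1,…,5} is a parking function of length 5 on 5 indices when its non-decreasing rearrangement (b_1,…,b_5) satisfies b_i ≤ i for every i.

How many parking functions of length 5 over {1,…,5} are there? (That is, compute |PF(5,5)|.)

1296

|PF| = (6−5)·6^(5−1) = 1·1296 = 1296
E.g. (2,4,3,4,1) → sorted (1,2,3,4,4): b_i ≤ i ∀i, a PF.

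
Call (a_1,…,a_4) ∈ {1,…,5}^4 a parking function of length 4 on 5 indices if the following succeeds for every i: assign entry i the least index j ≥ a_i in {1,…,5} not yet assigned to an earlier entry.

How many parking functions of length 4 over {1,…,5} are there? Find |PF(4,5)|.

432

|PF| = (5+1−4)·(5+1)^{4−1} = 2·216 = 432 (Konheim–Weiss)
E.g. (4,1,1,3) → sorted (1,1,3,4): b_i ≤ 1+i ∀i, a PF.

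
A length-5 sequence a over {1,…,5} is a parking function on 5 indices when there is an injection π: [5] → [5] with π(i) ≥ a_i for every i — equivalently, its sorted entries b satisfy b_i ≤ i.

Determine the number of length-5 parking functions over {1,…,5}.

|PF| = (6−5)·6^(5−1) = 1×1296 = 1296
E.g. (2,2,2,1,3) → sorted (1,2,2,2,3): b_i ≤ i ∀i, a PF.

1296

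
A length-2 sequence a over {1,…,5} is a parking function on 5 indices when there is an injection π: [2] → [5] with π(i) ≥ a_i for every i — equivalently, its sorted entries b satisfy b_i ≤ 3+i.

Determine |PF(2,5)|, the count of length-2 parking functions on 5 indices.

24

#PF = (5+1−2)·(5+1)^{2−1} = 4×6 = 24 (Konheim–Weiss)
E.g. (4,5) → sorted (4,5): b_i ≤ 3+i ∀i, a PF.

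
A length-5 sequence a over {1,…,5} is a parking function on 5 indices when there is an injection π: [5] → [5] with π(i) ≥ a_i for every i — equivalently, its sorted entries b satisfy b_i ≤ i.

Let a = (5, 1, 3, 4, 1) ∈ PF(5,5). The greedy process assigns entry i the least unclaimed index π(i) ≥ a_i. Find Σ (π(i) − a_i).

Σπ = 5·6/2 = 15 (π permutes [5]); Σa = 5+1+3+4+1 = 14; disp = 15−14 = 1.

1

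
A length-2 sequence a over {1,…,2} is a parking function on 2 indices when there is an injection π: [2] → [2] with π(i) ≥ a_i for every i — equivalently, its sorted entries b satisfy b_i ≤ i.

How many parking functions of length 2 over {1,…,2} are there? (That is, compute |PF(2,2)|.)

3

|PF| = (2+1−2)·(2+1)^{2−1} = 1·3 = 3 [KW]
Example (2,1) → sorted (1,2): b_i ≤ i ∀i, a PF.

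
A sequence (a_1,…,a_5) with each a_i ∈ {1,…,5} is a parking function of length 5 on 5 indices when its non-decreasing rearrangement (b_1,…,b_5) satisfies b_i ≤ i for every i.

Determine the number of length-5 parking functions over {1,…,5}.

1296

|PF| = 1·6^4 = 1 · 1296 = 1296
Example (1,3,4,4,1) → sorted (1,1,3,4,4): b_i ≤ i ∀i, a PF.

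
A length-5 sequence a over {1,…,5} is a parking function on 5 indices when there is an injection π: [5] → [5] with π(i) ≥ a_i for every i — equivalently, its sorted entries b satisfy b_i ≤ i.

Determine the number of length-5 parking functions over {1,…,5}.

1296

|PF| = (6−5)·6^(5−1) = 1·1296 = 1296
Example (2,4,3,1,3) → sorted (1,2,3,3,4): b_i ≤ i ∀i, a PF.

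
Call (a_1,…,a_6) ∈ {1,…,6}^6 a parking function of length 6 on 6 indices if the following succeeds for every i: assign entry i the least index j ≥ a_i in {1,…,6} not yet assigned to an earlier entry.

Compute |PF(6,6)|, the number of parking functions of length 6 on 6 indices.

16807

#PF = 1·7^5 = 1×16807 = 16807 (Konheim–Weiss)
E.g. (1,1,4,6,1,1) → sorted (1,1,1,1,4,6): b_i ≤ i ∀i, a PF.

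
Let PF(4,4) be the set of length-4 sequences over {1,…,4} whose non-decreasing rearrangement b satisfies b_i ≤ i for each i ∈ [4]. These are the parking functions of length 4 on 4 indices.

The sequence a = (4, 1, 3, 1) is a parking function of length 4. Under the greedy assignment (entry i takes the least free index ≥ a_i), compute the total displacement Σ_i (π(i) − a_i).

1

Σπ(i) = 1+…+4 = 10; Σa = 4+1+3+1 = 9; disp = 10−9 = 1.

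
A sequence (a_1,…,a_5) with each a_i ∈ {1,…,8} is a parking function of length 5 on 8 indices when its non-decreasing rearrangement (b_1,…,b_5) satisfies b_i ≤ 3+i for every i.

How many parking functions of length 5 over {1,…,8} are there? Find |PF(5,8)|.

#PF = 4·9^4 = 4×6561 = 26244 (Pollak)
Example (4,8,6,3,2) → sorted (2,3,4,6,8): b_i ≤ 3+i ∀i, a PF.

26244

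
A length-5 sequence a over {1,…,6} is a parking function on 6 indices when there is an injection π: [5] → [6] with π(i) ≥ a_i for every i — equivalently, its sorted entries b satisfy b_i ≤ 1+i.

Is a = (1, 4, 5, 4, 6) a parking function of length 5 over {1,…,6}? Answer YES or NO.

NO

Sorted: b = (1, 4, 4, 5, 6).
  b_1=1 ≤ 2
  b_2=4 > 3
  fails at i=2 ⇒ NO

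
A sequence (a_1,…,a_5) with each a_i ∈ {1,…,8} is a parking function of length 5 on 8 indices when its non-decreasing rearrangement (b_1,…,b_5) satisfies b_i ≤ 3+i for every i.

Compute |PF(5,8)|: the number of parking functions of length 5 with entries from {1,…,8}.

|PF| = 4·9^4 = 4×6561 = 26244
E.g. (8,1,1,7,2) → sorted (1,1,2,7,8): b_i ≤ 3+i ∀i, a PF.

26244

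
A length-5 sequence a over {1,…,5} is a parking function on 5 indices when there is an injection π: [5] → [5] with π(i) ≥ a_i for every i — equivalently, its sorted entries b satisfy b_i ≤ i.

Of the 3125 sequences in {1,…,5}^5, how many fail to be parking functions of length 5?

#PF = 1·6^4 = 1×1296 = 1296
Example (3,5,4,5,5) → sorted (3,4,5,5,5): b_1=3>1, not a PF.
5^5 − 1296 = 3125 − 1296 = 1829

1829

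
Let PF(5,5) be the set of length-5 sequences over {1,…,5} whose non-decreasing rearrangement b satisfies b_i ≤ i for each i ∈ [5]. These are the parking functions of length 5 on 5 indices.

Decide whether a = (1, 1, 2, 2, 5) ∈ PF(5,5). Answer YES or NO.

Rearranged: b = (1, 1, 2, 2, 5).
  b_1=1 ≤ 1
  b_2=1 ≤ 2
  b_3=2 ≤ 3
  b_4=2 ≤ 4
  b_5=5 ≤ 5
All bounds hold ⇒ YES

YES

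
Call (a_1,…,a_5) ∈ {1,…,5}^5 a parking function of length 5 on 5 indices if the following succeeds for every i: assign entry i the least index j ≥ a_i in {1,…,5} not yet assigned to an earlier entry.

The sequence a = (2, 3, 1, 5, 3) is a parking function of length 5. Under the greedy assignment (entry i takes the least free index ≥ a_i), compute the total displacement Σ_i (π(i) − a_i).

1

Σπ = 15 ({1..5} each once); Σa = 2+3+1+5+3 = 14; disp = 15−14 = 1.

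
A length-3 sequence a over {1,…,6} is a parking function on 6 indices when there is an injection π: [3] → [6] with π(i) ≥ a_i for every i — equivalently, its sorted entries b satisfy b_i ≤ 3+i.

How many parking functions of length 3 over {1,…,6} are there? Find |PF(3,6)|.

196

Count = 4·7^2 = 4 · 49 = 196
E.g. (2,4,1) → sorted (1,2,4): b_i ≤ 3+i ∀i, a PF.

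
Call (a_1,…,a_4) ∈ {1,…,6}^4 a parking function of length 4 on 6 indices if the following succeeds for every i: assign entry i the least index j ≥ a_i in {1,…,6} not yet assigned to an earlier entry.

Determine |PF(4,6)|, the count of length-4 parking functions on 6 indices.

1029

|PF| = (6−4+1)·(6+1)^(4−1) = 3×343 = 1029 (Konheim–Weiss)
Example (1,2,3,4) → sorted (1,2,3,4): b_i ≤ 2+i ∀i, a PF.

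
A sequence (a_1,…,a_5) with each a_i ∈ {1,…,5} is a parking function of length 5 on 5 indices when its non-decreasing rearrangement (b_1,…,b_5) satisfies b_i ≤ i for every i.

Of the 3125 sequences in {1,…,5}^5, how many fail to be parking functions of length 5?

|PF(5,5)| = (5+1−5)·(5+1)^{5−1} = 1×1296 = 1296 (Konheim–Weiss)
Example (4,5,5,5,5) → sorted (4,5,5,5,5): b_1=4>1, not a PF.
Total 3125; non-PF = 3125−1296 = 1829

1829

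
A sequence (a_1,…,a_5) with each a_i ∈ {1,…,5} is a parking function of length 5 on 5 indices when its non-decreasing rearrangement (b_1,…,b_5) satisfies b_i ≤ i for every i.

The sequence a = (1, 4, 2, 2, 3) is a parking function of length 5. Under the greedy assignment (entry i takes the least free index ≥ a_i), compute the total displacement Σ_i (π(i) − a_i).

3

Σπ = 5·6/2 = 15 (π permutes [5]); Σa = 1+4+2+2+3 = 12; disp = 15−12 = 3.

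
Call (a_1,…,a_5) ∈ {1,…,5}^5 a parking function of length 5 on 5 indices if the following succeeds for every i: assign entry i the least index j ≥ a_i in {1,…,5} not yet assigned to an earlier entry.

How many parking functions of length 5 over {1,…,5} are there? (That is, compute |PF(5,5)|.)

#PF = (6−5)·6^(5−1) = 1 · 1296 = 1296 [KW]
E.g. (1,5,1,2,1) → sorted (1,1,1,2,5): b_i ≤ i ∀i, a PF.

1296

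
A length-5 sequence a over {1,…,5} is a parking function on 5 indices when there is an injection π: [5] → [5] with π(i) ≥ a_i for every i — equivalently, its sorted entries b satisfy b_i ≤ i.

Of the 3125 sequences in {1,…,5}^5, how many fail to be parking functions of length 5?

Count = (5+1−5)·(5+1)^{5−1} = 1 · 1296 = 1296 [KW]
Check (5,3,4,4,5) → sorted (3,4,4,5,5): b_1=3>1, not a PF.
Total 3125; non-PF = 3125−1296 = 1829

1829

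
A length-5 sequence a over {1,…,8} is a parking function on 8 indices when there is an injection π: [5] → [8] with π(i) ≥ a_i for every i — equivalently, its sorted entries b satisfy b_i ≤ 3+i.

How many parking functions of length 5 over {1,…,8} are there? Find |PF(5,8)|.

26244

Count = (8−5+1)·(8+1)^(5−1) = 4×6561 = 26244
One tuple (7,8,3,5,6) → sorted (3,5,6,7,8): b_i ≤ 3+i ∀i, a PF.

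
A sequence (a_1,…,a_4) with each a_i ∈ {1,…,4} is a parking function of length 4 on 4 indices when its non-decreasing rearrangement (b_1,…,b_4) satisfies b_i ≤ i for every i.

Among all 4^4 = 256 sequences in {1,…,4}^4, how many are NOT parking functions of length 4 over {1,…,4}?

|PF| = (4−4+1)·(4+1)^(4−1) = 1·125 = 125 [KW]
Check (4,2,4,3) → sorted (2,3,4,4): b_1=2>1, not a PF.
4^4 − 125 = 256 − 125 = 131

131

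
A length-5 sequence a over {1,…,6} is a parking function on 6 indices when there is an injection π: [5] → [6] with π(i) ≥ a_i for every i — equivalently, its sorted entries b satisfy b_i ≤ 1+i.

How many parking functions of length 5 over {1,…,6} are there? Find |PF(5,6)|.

|PF(5,6)| = (7−5)·7^(5−1) = 2×2401 = 4802
One tuple (3,1,2,6,3) → sorted (1,2,3,3,6): b_i ≤ 1+i ∀i, a PF.

4802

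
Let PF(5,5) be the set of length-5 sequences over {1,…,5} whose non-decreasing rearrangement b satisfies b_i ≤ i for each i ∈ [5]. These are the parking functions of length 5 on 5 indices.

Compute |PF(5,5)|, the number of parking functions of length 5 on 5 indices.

|PF(5,5)| = 1·6^4 = 1·1296 = 1296 [KW]
Example (1,3,1,3,3) → sorted (1,1,3,3,3): b_i ≤ i ∀i, a PF.

1296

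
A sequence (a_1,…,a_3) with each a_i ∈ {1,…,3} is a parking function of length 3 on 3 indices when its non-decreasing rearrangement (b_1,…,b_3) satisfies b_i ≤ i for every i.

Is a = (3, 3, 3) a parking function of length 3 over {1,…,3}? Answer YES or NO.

NO

Order a: b = (3, 3, 3).
  b_1=3 > 1
  fails at i=1 ⇒ NO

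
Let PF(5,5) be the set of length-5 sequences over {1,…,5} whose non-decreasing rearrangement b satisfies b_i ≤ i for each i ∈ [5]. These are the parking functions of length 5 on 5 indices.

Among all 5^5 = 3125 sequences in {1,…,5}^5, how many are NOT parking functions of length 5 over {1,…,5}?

#PF = (5+1−5)·(5+1)^{5−1} = 1×1296 = 1296
Example (5,4,1,1,5) → sorted (1,1,4,5,5): b_3=4>3, not a PF.
So 3125 − 1296 = 1829 fail.

1829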